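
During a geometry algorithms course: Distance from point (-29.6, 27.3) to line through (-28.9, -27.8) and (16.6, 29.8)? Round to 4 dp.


|cross product| = 2547.37
|line direction| = sqrt(5388.01) = 73.4031
Distance = 2547.37/sqrt(5388.01) = 34.7039

34.7039


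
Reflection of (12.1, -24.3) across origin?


Reflection over origin: (x,y) -> (-x,-y)
(12.1, -24.3) -> (-12.1, 24.3)

(-12.1, 24.3)


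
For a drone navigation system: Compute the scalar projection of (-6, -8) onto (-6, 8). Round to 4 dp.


u.v = -28, |v| = sqrt(100) = 10
Scalar projection = u.v / |v| = -28 / sqrt(100) = -2.8

-2.8


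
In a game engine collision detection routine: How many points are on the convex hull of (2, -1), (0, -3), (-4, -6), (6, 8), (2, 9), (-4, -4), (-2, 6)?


Convex hull vertices (CCW): (-4, -6), (0, -3), (2, -1), (6, 8), (2, 9), (-2, 6), (-4, -4)
Count = 7

7


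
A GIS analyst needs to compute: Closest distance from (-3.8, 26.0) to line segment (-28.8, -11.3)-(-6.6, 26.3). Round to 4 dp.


Project P onto AB: t = 1 (clamped to [0,1])
Closest point on segment: (-6.6, 26.3)
Distance: 2.816

2.816


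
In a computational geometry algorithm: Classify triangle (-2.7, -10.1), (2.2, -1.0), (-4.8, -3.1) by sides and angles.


Side lengths squared: AB^2=106.82, BC^2=53.41, CA^2=53.41
Sorted: [53.41, 53.41, 106.82]
By sides: Isosceles, By angles: Right

Isosceles, Right


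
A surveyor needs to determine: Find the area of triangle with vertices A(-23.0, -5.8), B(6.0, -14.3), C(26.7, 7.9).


Area = |x_A(y_B-y_C) + x_B(y_C-y_A) + x_C(y_A-y_B)|/2
= |510.6 + 82.2 + 226.95|/2
= 819.75/2 = 409.875

409.875


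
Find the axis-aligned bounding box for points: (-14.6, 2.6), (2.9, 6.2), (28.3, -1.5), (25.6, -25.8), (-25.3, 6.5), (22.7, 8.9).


x range: [-25.3, 28.3]
y range: [-25.8, 8.9]
Bounding box: (-25.3,-25.8) to (28.3,8.9)

(-25.3,-25.8) to (28.3,8.9)


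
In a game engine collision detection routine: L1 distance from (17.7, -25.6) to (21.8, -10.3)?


|17.7-21.8| + |(-25.6)-(-10.3)| = 4.1 + 15.3 = 19.4

19.4


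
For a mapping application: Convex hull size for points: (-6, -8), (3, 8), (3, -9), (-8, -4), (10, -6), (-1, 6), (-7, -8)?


Convex hull vertices (CCW): (-8, -4), (-7, -8), (3, -9), (10, -6), (3, 8), (-1, 6)
Count = 6

6


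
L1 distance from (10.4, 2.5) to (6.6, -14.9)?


|10.4-6.6| + |2.5-(-14.9)| = 3.8 + 17.4 = 21.2

21.2


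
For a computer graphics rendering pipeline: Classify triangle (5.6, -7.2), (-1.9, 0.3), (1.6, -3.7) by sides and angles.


Side lengths squared: AB^2=112.5, BC^2=28.25, CA^2=28.25
Sorted: [28.25, 28.25, 112.5]
By sides: Isosceles, By angles: Obtuse

Isosceles, Obtuse


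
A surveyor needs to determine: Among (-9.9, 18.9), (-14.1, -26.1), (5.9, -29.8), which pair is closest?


d(P0,P1) = 45.1956, d(P0,P2) = 51.1989, d(P1,P2) = 20.3394
Closest: P1 and P2

Closest pair: (-14.1, -26.1) and (5.9, -29.8), distance = 20.3394


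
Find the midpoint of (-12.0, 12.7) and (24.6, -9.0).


M = (((-12)+24.6)/2, (12.7+(-9))/2)
= (6.3, 1.85)

(6.3, 1.85)


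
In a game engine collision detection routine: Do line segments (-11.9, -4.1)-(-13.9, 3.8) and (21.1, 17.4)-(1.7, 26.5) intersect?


Cross products: d1=717.4, d2=582.34, d3=-303.7, d4=-168.64
d1*d2 < 0 and d3*d4 < 0? no

No, they don't intersect


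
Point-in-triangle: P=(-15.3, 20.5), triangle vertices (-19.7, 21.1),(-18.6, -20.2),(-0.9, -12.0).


Cross products: AB x AP = 181.06, BC x BP = 693.33, CA x CP = -134.36
All same sign? no

No, outside


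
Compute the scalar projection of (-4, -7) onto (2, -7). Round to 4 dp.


u.v = 41, |v| = sqrt(53) = 7.2801
Scalar projection = u.v / |v| = 41 / sqrt(53) = 5.6318

5.6318


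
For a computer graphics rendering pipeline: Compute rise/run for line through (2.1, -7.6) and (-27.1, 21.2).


slope = (y2-y1)/(x2-x1) = (21.2-(-7.6))/((-27.1)-2.1) = 28.8/(-29.2) = -0.9863

-0.9863


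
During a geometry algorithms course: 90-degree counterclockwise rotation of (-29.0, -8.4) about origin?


90° CCW: (x,y) -> (-y, x)
(-29,-8.4) -> (8.4, -29)

(8.4, -29)


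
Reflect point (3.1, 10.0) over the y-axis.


Reflection over y-axis: (x,y) -> (-x,y)
(3.1, 10) -> (-3.1, 10)

(-3.1, 10)


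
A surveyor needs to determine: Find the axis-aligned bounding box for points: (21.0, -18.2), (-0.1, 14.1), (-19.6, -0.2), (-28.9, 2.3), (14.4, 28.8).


x range: [-28.9, 21]
y range: [-18.2, 28.8]
Bounding box: (-28.9,-18.2) to (21,28.8)

(-28.9,-18.2) to (21,28.8)


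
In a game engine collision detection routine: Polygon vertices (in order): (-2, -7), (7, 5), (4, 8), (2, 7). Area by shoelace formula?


Shoelace sum: ((-2)*5 - 7*(-7)) + (7*8 - 4*5) + (4*7 - 2*8) + (2*(-7) - (-2)*7)
= 87
Area = |87|/2 = 43.5

43.5


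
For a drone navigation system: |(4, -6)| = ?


|u| = sqrt(4^2 + (-6)^2) = sqrt(52) = 7.2111

7.2111


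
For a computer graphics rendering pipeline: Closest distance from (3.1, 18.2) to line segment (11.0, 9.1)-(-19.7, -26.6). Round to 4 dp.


Project P onto AB: t = 0 (clamped to [0,1])
Closest point on segment: (11, 9.1)
Distance: 12.0507

12.0507


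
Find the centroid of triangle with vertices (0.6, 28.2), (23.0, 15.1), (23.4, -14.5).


Centroid = ((x_A+x_B+x_C)/3, (y_A+y_B+y_C)/3)
= ((0.6+23+23.4)/3, (28.2+15.1+(-14.5))/3)
= (15.6667, 9.6)

(15.6667, 9.6)


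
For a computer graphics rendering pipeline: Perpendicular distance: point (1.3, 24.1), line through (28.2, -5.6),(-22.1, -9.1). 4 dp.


|cross product| = 1588.06
|line direction| = sqrt(2542.34) = 50.4216
Distance = 1588.06/sqrt(2542.34) = 31.4956

31.4956


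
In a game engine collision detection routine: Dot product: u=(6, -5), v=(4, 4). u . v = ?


u . v = u_x*v_x + u_y*v_y = 6*4 + (-5)*4
= 24 + (-20) = 4

4


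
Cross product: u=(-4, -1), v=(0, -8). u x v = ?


u x v = u_x*v_y - u_y*v_x = (-4)*(-8) - (-1)*0
= 32 - 0 = 32

32


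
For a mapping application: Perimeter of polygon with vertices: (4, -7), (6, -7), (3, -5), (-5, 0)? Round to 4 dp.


Sides: (4, -7)->(6, -7): sqrt(4) = 2, (6, -7)->(3, -5): sqrt(13) = 3.605551, (3, -5)->(-5, 0): sqrt(89) = 9.433981, (-5, 0)->(4, -7): sqrt(130) = 11.401754
Sum = 26.441286
Perimeter = 26.4413

26.4413


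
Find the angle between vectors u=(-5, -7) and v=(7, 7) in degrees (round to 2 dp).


u.v = -84, |u| = sqrt(74) = 8.6023, |v| = sqrt(98) = 9.8995
cos(theta) = u.v/(|u||v|) = -84/sqrt(7252) = -0.986394
theta = acos(-0.986394) = 170.54 degrees

170.54 degrees


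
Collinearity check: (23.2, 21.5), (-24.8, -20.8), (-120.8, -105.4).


Cross product: ((-24.8)-23.2)*((-105.4)-21.5) - ((-20.8)-21.5)*((-120.8)-23.2)
= 0

Yes, collinear


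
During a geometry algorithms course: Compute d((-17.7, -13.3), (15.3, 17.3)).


dx=33, dy=30.6
d^2 = 33^2 + 30.6^2 = 2025.36
d = sqrt(2025.36) = 45.004

45.004


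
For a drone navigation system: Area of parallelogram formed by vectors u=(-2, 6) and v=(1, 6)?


|u x v| = |(-2)*6 - 6*1|
= |(-12) - 6| = 18

18


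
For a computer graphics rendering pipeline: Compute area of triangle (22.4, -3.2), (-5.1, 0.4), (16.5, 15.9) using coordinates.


Area = |x_A(y_B-y_C) + x_B(y_C-y_A) + x_C(y_A-y_B)|/2
= |(-347.2) + (-97.41) + (-59.4)|/2
= 504.01/2 = 252.005

252.005


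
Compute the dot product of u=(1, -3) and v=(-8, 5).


u . v = u_x*v_x + u_y*v_y = 1*(-8) + (-3)*5
= (-8) + (-15) = -23

-23


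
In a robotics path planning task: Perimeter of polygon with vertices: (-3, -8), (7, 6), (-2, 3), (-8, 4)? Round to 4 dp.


Sides: (-3, -8)->(7, 6): sqrt(296) = 17.204651, (7, 6)->(-2, 3): sqrt(90) = 9.486833, (-2, 3)->(-8, 4): sqrt(37) = 6.082763, (-8, 4)->(-3, -8): sqrt(169) = 13
Sum = 45.774247
Perimeter = 45.7742

45.7742


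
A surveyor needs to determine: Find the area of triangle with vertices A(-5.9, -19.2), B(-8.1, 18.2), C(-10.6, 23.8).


Area = |x_A(y_B-y_C) + x_B(y_C-y_A) + x_C(y_A-y_B)|/2
= |33.04 + (-348.3) + 396.44|/2
= 81.18/2 = 40.59

40.59


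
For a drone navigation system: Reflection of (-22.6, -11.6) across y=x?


Reflection over y=x: (x,y) -> (y,x)
(-22.6, -11.6) -> (-11.6, -22.6)

(-11.6, -22.6)


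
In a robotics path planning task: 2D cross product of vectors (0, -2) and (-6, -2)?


u x v = u_x*v_y - u_y*v_x = 0*(-2) - (-2)*(-6)
= 0 - 12 = -12

-12


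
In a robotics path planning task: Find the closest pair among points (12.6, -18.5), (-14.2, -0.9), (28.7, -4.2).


d(P0,P1) = 32.0624, d(P0,P2) = 21.5337, d(P1,P2) = 43.0267
Closest: P0 and P2

Closest pair: (12.6, -18.5) and (28.7, -4.2), distance = 21.5337


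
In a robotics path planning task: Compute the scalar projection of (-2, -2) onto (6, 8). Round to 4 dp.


u.v = -28, |v| = sqrt(100) = 10
Scalar projection = u.v / |v| = -28 / sqrt(100) = -2.8

-2.8


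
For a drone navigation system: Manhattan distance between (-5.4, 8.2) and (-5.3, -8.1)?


|(-5.4)-(-5.3)| + |8.2-(-8.1)| = 0.1 + 16.3 = 16.4

16.4


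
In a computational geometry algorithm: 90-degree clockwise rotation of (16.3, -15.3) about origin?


90° CW: (x,y) -> (y, -x)
(16.3,-15.3) -> (-15.3, -16.3)

(-15.3, -16.3)


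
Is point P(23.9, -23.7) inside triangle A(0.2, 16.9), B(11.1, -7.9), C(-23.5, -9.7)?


Cross products: AB x AP = 145.22, BC x BP = 569.72, CA x CP = -1592.64
All same sign? no

No, outside


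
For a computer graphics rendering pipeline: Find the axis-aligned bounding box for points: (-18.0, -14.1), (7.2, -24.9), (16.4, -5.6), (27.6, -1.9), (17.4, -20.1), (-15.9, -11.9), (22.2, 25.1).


x range: [-18, 27.6]
y range: [-24.9, 25.1]
Bounding box: (-18,-24.9) to (27.6,25.1)

(-18,-24.9) to (27.6,25.1)


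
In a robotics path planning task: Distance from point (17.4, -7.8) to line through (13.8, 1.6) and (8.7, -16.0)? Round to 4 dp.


|cross product| = 111.3
|line direction| = sqrt(335.77) = 18.324
Distance = 111.3/sqrt(335.77) = 6.074

6.074


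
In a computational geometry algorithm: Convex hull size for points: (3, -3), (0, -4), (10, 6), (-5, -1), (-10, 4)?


Convex hull vertices (CCW): (-10, 4), (-5, -1), (0, -4), (3, -3), (10, 6)
Count = 5

5


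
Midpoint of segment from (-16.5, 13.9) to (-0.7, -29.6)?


M = (((-16.5)+(-0.7))/2, (13.9+(-29.6))/2)
= (-8.6, -7.85)

(-8.6, -7.85)


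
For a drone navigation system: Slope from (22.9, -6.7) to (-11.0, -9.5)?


slope = (y2-y1)/(x2-x1) = ((-9.5)-(-6.7))/((-11)-22.9) = (-2.8)/(-33.9) = 0.0826

0.0826


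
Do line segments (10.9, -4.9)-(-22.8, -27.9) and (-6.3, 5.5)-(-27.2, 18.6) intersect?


Cross products: d1=-7.96, d2=914.21, d3=-746.08, d4=-1668.25
d1*d2 < 0 and d3*d4 < 0? no

No, they don't intersect


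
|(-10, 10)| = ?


|u| = sqrt((-10)^2 + 10^2) = sqrt(200) = 14.1421

14.1421


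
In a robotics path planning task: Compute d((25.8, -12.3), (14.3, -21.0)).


dx=-11.5, dy=-8.7
d^2 = (-11.5)^2 + (-8.7)^2 = 207.94
d = sqrt(207.94) = 14.4201

14.4201


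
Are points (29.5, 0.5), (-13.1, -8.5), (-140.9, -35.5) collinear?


Cross product: ((-13.1)-29.5)*((-35.5)-0.5) - ((-8.5)-0.5)*((-140.9)-29.5)
= 0

Yes, collinear


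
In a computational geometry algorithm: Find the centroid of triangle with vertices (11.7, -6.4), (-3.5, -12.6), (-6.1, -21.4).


Centroid = ((x_A+x_B+x_C)/3, (y_A+y_B+y_C)/3)
= ((11.7+(-3.5)+(-6.1))/3, ((-6.4)+(-12.6)+(-21.4))/3)
= (0.7, -13.4667)

(0.7, -13.4667)


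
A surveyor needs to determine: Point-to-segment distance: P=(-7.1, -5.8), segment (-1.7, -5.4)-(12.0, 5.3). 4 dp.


Project P onto AB: t = 0 (clamped to [0,1])
Closest point on segment: (-1.7, -5.4)
Distance: 5.4148

5.4148


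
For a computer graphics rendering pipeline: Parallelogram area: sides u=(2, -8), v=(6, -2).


|u x v| = |2*(-2) - (-8)*6|
= |(-4) - (-48)| = 44

44


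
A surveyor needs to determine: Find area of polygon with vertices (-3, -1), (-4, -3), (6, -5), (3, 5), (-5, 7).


Shoelace sum: ((-3)*(-3) - (-4)*(-1)) + ((-4)*(-5) - 6*(-3)) + (6*5 - 3*(-5)) + (3*7 - (-5)*5) + ((-5)*(-1) - (-3)*7)
= 160
Area = |160|/2 = 80

80


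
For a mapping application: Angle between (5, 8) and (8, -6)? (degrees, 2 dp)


u.v = -8, |u| = sqrt(89) = 9.434, |v| = sqrt(100) = 10
cos(theta) = u.v/(|u||v|) = -8/sqrt(8900) = -0.0848
theta = acos(-0.0848) = 94.86 degrees

94.86 degrees


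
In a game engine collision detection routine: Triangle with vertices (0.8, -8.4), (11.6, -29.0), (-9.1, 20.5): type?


Side lengths squared: AB^2=541, BC^2=2878.74, CA^2=933.22
Sorted: [541, 933.22, 2878.74]
By sides: Scalene, By angles: Obtuse

Scalene, Obtuse


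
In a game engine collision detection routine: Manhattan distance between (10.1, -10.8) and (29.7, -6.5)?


|10.1-29.7| + |(-10.8)-(-6.5)| = 19.6 + 4.3 = 23.9

23.9


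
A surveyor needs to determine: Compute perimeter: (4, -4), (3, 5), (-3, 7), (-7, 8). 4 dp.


Sides: (4, -4)->(3, 5): sqrt(82) = 9.055385, (3, 5)->(-3, 7): sqrt(40) = 6.324555, (-3, 7)->(-7, 8): sqrt(17) = 4.123106, (-7, 8)->(4, -4): sqrt(265) = 16.278821
Sum = 35.781867
Perimeter = 35.7819

35.7819


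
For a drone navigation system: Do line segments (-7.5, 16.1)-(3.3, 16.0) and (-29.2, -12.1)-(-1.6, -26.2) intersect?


Cross products: d1=1084.29, d2=1233.81, d3=-306.73, d4=-456.25
d1*d2 < 0 and d3*d4 < 0? no

No, they don't intersect


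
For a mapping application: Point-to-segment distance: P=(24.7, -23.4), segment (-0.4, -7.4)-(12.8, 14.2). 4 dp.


Project P onto AB: t = 0 (clamped to [0,1])
Closest point on segment: (-0.4, -7.4)
Distance: 29.7659

29.7659


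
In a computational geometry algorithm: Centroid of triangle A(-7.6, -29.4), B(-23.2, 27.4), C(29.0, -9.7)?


Centroid = ((x_A+x_B+x_C)/3, (y_A+y_B+y_C)/3)
= (((-7.6)+(-23.2)+29)/3, ((-29.4)+27.4+(-9.7))/3)
= (-0.6, -3.9)

(-0.6, -3.9)


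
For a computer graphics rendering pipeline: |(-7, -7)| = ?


|u| = sqrt((-7)^2 + (-7)^2) = sqrt(98) = 9.8995

9.8995


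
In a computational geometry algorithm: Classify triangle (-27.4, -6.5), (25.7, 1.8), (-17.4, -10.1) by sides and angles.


Side lengths squared: AB^2=2888.5, BC^2=1999.22, CA^2=112.96
Sorted: [112.96, 1999.22, 2888.5]
By sides: Scalene, By angles: Obtuse

Scalene, Obtuse


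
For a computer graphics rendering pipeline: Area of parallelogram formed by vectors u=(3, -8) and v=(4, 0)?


|u x v| = |3*0 - (-8)*4|
= |0 - (-32)| = 32

32


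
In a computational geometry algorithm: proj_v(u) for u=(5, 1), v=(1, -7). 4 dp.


u.v = -2, |v| = sqrt(50) = 7.0711
Scalar projection = u.v / |v| = -2 / sqrt(50) = -0.2828

-0.2828


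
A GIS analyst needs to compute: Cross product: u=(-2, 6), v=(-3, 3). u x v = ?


u x v = u_x*v_y - u_y*v_x = (-2)*3 - 6*(-3)
= (-6) - (-18) = 12

12


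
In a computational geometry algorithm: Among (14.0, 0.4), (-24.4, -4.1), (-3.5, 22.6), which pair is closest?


d(P0,P1) = 38.6628, d(P0,P2) = 28.2682, d(P1,P2) = 33.9072
Closest: P0 and P2

Closest pair: (14.0, 0.4) and (-3.5, 22.6), distance = 28.2682


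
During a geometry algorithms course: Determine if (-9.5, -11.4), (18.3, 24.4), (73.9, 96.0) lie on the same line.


Cross product: (18.3-(-9.5))*(96-(-11.4)) - (24.4-(-11.4))*(73.9-(-9.5))
= 0

Yes, collinear


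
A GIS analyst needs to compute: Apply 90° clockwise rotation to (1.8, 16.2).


90° CW: (x,y) -> (y, -x)
(1.8,16.2) -> (16.2, -1.8)

(16.2, -1.8)


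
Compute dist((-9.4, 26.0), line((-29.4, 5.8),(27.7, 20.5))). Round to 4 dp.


|cross product| = 859.42
|line direction| = sqrt(3476.5) = 58.9619
Distance = 859.42/sqrt(3476.5) = 14.5759

14.5759


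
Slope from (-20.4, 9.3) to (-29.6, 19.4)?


slope = (y2-y1)/(x2-x1) = (19.4-9.3)/((-29.6)-(-20.4)) = 10.1/(-9.2) = -1.0978

-1.0978


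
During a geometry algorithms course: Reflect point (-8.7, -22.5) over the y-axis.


Reflection over y-axis: (x,y) -> (-x,y)
(-8.7, -22.5) -> (8.7, -22.5)

(8.7, -22.5)


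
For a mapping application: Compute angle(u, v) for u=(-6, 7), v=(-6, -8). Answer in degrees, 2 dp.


u.v = -20, |u| = sqrt(85) = 9.2195, |v| = sqrt(100) = 10
cos(theta) = u.v/(|u||v|) = -20/sqrt(8500) = -0.21693
theta = acos(-0.21693) = 102.53 degrees

102.53 degrees


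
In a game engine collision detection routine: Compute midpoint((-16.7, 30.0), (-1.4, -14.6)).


M = (((-16.7)+(-1.4))/2, (30+(-14.6))/2)
= (-9.05, 7.7)

(-9.05, 7.7)


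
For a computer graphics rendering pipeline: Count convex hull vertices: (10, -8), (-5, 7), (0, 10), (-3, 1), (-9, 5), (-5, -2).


Convex hull vertices (CCW): (-9, 5), (-5, -2), (10, -8), (0, 10)
Count = 4

4


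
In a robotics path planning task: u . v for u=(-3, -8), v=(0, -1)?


u . v = u_x*v_x + u_y*v_y = (-3)*0 + (-8)*(-1)
= 0 + 8 = 8

8


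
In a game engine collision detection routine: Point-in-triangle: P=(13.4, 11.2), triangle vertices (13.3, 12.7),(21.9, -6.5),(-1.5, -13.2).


Cross products: AB x AP = -10.98, BC x BP = -471.13, CA x CP = -24.79
All same sign? yes

Yes, inside


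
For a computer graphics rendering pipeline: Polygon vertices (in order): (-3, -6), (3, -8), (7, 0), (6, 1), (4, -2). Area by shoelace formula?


Shoelace sum: ((-3)*(-8) - 3*(-6)) + (3*0 - 7*(-8)) + (7*1 - 6*0) + (6*(-2) - 4*1) + (4*(-6) - (-3)*(-2))
= 59
Area = |59|/2 = 29.5

29.5


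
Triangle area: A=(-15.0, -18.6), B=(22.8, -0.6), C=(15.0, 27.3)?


Area = |x_A(y_B-y_C) + x_B(y_C-y_A) + x_C(y_A-y_B)|/2
= |418.5 + 1046.52 + (-270)|/2
= 1195.02/2 = 597.51

597.51


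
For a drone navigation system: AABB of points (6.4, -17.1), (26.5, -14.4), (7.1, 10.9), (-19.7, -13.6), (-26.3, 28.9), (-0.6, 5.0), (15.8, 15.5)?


x range: [-26.3, 26.5]
y range: [-17.1, 28.9]
Bounding box: (-26.3,-17.1) to (26.5,28.9)

(-26.3,-17.1) to (26.5,28.9)


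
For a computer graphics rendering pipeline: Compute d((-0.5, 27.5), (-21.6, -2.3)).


dx=-21.1, dy=-29.8
d^2 = (-21.1)^2 + (-29.8)^2 = 1333.25
d = sqrt(1333.25) = 36.5137

36.5137


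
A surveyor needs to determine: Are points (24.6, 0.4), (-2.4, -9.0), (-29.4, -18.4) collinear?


Cross product: ((-2.4)-24.6)*((-18.4)-0.4) - ((-9)-0.4)*((-29.4)-24.6)
= 0

Yes, collinear


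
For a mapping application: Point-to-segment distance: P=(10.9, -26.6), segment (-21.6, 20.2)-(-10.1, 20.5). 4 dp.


Project P onto AB: t = 1 (clamped to [0,1])
Closest point on segment: (-10.1, 20.5)
Distance: 51.5695

51.5695


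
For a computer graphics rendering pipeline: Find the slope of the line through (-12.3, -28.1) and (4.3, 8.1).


slope = (y2-y1)/(x2-x1) = (8.1-(-28.1))/(4.3-(-12.3)) = 36.2/16.6 = 2.1807

2.1807


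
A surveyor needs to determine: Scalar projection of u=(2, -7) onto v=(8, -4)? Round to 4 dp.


u.v = 44, |v| = sqrt(80) = 8.9443
Scalar projection = u.v / |v| = 44 / sqrt(80) = 4.9193

4.9193


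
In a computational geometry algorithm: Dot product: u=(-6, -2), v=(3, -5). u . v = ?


u . v = u_x*v_x + u_y*v_y = (-6)*3 + (-2)*(-5)
= (-18) + 10 = -8

-8


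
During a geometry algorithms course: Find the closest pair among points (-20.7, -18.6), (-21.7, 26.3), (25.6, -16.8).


d(P0,P1) = 44.9111, d(P0,P2) = 46.335, d(P1,P2) = 63.9914
Closest: P0 and P1

Closest pair: (-20.7, -18.6) and (-21.7, 26.3), distance = 44.9111


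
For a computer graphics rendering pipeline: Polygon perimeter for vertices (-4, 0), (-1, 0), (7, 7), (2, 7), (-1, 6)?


Sides: (-4, 0)->(-1, 0): sqrt(9) = 3, (-1, 0)->(7, 7): sqrt(113) = 10.630146, (7, 7)->(2, 7): sqrt(25) = 5, (2, 7)->(-1, 6): sqrt(10) = 3.162278, (-1, 6)->(-4, 0): sqrt(45) = 6.708204
Sum = 28.500628
Perimeter = 28.5006

28.5006


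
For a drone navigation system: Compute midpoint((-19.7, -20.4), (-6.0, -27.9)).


M = (((-19.7)+(-6))/2, ((-20.4)+(-27.9))/2)
= (-12.85, -24.15)

(-12.85, -24.15)


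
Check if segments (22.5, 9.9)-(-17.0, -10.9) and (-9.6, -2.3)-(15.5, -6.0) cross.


Cross products: d1=424.99, d2=-243.24, d3=-185.78, d4=482.45
d1*d2 < 0 and d3*d4 < 0? yes

Yes, they intersect


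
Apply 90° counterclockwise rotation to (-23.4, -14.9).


90° CCW: (x,y) -> (-y, x)
(-23.4,-14.9) -> (14.9, -23.4)

(14.9, -23.4)


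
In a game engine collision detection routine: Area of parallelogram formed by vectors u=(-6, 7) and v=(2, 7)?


|u x v| = |(-6)*7 - 7*2|
= |(-42) - 14| = 56

56


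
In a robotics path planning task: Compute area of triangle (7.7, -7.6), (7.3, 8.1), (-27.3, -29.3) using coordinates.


Area = |x_A(y_B-y_C) + x_B(y_C-y_A) + x_C(y_A-y_B)|/2
= |287.98 + (-158.41) + 428.61|/2
= 558.18/2 = 279.09

279.09


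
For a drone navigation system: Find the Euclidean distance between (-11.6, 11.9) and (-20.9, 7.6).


dx=-9.3, dy=-4.3
d^2 = (-9.3)^2 + (-4.3)^2 = 104.98
d = sqrt(104.98) = 10.246

10.246


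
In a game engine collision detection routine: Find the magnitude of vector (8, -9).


|u| = sqrt(8^2 + (-9)^2) = sqrt(145) = 12.0416

12.0416


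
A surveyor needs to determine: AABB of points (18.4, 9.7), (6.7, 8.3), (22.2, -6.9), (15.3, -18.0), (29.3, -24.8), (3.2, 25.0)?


x range: [3.2, 29.3]
y range: [-24.8, 25]
Bounding box: (3.2,-24.8) to (29.3,25)

(3.2,-24.8) to (29.3,25)


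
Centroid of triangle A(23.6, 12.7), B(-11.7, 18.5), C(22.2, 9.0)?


Centroid = ((x_A+x_B+x_C)/3, (y_A+y_B+y_C)/3)
= ((23.6+(-11.7)+22.2)/3, (12.7+18.5+9)/3)
= (11.3667, 13.4)

(11.3667, 13.4)


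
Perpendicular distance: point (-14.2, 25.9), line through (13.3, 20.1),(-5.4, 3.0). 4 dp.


|cross product| = 578.71
|line direction| = sqrt(642.1) = 25.3397
Distance = 578.71/sqrt(642.1) = 22.8381

22.8381


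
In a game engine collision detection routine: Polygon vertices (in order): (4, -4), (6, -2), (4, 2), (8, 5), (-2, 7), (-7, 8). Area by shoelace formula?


Shoelace sum: (4*(-2) - 6*(-4)) + (6*2 - 4*(-2)) + (4*5 - 8*2) + (8*7 - (-2)*5) + ((-2)*8 - (-7)*7) + ((-7)*(-4) - 4*8)
= 135
Area = |135|/2 = 67.5

67.5


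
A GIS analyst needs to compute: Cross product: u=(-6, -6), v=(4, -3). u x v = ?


u x v = u_x*v_y - u_y*v_x = (-6)*(-3) - (-6)*4
= 18 - (-24) = 42

42


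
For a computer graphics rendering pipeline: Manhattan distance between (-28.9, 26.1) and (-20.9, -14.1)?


|(-28.9)-(-20.9)| + |26.1-(-14.1)| = 8 + 40.2 = 48.2

48.2


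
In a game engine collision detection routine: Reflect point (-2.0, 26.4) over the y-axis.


Reflection over y-axis: (x,y) -> (-x,y)
(-2, 26.4) -> (2, 26.4)

(2, 26.4)


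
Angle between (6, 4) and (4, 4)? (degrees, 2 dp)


u.v = 40, |u| = sqrt(52) = 7.2111, |v| = sqrt(32) = 5.6569
cos(theta) = u.v/(|u||v|) = 40/sqrt(1664) = 0.980581
theta = acos(0.980581) = 11.31 degrees

11.31 degrees


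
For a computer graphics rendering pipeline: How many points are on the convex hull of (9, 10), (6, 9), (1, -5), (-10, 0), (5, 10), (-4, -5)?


Convex hull vertices (CCW): (-10, 0), (-4, -5), (1, -5), (9, 10), (5, 10)
Count = 5

5


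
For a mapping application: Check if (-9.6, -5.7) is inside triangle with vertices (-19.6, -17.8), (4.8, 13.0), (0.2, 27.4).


Cross products: AB x AP = -12.76, BC x BP = 293.38, CA x CP = 212.42
All same sign? no

No, outside


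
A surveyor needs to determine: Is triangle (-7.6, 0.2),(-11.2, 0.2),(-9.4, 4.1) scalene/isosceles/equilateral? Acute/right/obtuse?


Side lengths squared: AB^2=12.96, BC^2=18.45, CA^2=18.45
Sorted: [12.96, 18.45, 18.45]
By sides: Isosceles, By angles: Acute

Isosceles, Acute


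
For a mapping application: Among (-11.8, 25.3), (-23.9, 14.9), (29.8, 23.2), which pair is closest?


d(P0,P1) = 15.9552, d(P0,P2) = 41.653, d(P1,P2) = 54.3376
Closest: P0 and P1

Closest pair: (-11.8, 25.3) and (-23.9, 14.9), distance = 15.9552


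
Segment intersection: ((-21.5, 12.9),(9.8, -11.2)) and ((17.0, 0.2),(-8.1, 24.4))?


Cross products: d1=612.93, d2=460.38, d3=530.34, d4=682.89
d1*d2 < 0 and d3*d4 < 0? no

No, they don't intersect


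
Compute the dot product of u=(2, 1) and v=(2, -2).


u . v = u_x*v_x + u_y*v_y = 2*2 + 1*(-2)
= 4 + (-2) = 2

2


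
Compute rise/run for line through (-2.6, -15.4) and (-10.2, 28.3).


slope = (y2-y1)/(x2-x1) = (28.3-(-15.4))/((-10.2)-(-2.6)) = 43.7/(-7.6) = -5.75

-5.75


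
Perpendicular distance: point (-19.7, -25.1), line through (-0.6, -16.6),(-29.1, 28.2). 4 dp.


|cross product| = 1097.93
|line direction| = sqrt(2819.29) = 53.097
Distance = 1097.93/sqrt(2819.29) = 20.6778

20.6778


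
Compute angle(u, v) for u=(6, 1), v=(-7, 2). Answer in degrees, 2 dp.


u.v = -40, |u| = sqrt(37) = 6.0828, |v| = sqrt(53) = 7.2801
cos(theta) = u.v/(|u||v|) = -40/sqrt(1961) = -0.903278
theta = acos(-0.903278) = 154.59 degrees

154.59 degrees


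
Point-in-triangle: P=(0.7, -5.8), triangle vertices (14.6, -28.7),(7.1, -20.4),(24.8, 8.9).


Cross products: AB x AP = -56.38, BC x BP = 445.94, CA x CP = -756.22
All same sign? no

No, outside


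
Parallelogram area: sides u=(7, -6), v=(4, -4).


|u x v| = |7*(-4) - (-6)*4|
= |(-28) - (-24)| = 4

4


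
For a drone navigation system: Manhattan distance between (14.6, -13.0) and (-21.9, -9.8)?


|14.6-(-21.9)| + |(-13)-(-9.8)| = 36.5 + 3.2 = 39.7

39.7


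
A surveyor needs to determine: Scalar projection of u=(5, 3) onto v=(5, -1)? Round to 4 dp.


u.v = 22, |v| = sqrt(26) = 5.099
Scalar projection = u.v / |v| = 22 / sqrt(26) = 4.3146

4.3146


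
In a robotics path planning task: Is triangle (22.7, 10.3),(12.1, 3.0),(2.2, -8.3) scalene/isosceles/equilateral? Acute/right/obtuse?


Side lengths squared: AB^2=165.65, BC^2=225.7, CA^2=766.21
Sorted: [165.65, 225.7, 766.21]
By sides: Scalene, By angles: Obtuse

Scalene, Obtuse


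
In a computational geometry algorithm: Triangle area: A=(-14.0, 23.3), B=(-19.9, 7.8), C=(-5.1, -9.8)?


Area = |x_A(y_B-y_C) + x_B(y_C-y_A) + x_C(y_A-y_B)|/2
= |(-246.4) + 658.69 + (-79.05)|/2
= 333.24/2 = 166.62

166.62


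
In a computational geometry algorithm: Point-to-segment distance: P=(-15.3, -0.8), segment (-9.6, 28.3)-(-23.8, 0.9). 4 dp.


Project P onto AB: t = 0.9222 (clamped to [0,1])
Closest point on segment: (-22.6949, 3.0324)
Distance: 8.329

8.329


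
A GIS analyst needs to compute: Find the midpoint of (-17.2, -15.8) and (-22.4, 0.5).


M = (((-17.2)+(-22.4))/2, ((-15.8)+0.5)/2)
= (-19.8, -7.65)

(-19.8, -7.65)


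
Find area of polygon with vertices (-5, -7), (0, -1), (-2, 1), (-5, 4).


Shoelace sum: ((-5)*(-1) - 0*(-7)) + (0*1 - (-2)*(-1)) + ((-2)*4 - (-5)*1) + ((-5)*(-7) - (-5)*4)
= 55
Area = |55|/2 = 27.5

27.5


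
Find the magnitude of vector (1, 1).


|u| = sqrt(1^2 + 1^2) = sqrt(2) = 1.4142

1.4142


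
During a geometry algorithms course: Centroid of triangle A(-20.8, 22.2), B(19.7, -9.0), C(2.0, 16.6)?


Centroid = ((x_A+x_B+x_C)/3, (y_A+y_B+y_C)/3)
= (((-20.8)+19.7+2)/3, (22.2+(-9)+16.6)/3)
= (0.3, 9.9333)

(0.3, 9.9333)


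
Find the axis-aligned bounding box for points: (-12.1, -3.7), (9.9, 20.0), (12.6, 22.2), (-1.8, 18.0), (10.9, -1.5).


x range: [-12.1, 12.6]
y range: [-3.7, 22.2]
Bounding box: (-12.1,-3.7) to (12.6,22.2)

(-12.1,-3.7) to (12.6,22.2)


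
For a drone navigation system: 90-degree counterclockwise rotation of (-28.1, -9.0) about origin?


90° CCW: (x,y) -> (-y, x)
(-28.1,-9) -> (9, -28.1)

(9, -28.1)


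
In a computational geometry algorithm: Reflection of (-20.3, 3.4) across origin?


Reflection over origin: (x,y) -> (-x,-y)
(-20.3, 3.4) -> (20.3, -3.4)

(20.3, -3.4)


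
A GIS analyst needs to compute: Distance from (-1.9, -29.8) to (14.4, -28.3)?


dx=16.3, dy=1.5
d^2 = 16.3^2 + 1.5^2 = 267.94
d = sqrt(267.94) = 16.3689

16.3689


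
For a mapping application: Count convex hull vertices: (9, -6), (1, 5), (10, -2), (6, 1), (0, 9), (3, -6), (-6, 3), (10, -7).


Convex hull vertices (CCW): (-6, 3), (3, -6), (10, -7), (10, -2), (0, 9)
Count = 5

5


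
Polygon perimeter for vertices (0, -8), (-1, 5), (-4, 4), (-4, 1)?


Sides: (0, -8)->(-1, 5): sqrt(170) = 13.038405, (-1, 5)->(-4, 4): sqrt(10) = 3.162278, (-4, 4)->(-4, 1): sqrt(9) = 3, (-4, 1)->(0, -8): sqrt(97) = 9.848858
Sum = 29.049541
Perimeter = 29.0495

29.0495


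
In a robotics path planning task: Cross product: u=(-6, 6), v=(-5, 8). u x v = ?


u x v = u_x*v_y - u_y*v_x = (-6)*8 - 6*(-5)
= (-48) - (-30) = -18

-18


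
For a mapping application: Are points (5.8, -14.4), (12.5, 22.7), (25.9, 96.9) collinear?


Cross product: (12.5-5.8)*(96.9-(-14.4)) - (22.7-(-14.4))*(25.9-5.8)
= 0

Yes, collinear


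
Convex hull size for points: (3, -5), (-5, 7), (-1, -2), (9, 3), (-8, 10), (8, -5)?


Convex hull vertices (CCW): (-8, 10), (-1, -2), (3, -5), (8, -5), (9, 3)
Count = 5

5


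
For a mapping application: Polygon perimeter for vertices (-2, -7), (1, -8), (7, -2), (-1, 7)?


Sides: (-2, -7)->(1, -8): sqrt(10) = 3.162278, (1, -8)->(7, -2): sqrt(72) = 8.485281, (7, -2)->(-1, 7): sqrt(145) = 12.041595, (-1, 7)->(-2, -7): sqrt(197) = 14.035669
Sum = 37.724823
Perimeter = 37.7248

37.7248


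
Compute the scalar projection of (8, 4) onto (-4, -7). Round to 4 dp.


u.v = -60, |v| = sqrt(65) = 8.0623
Scalar projection = u.v / |v| = -60 / sqrt(65) = -7.4421

-7.4421


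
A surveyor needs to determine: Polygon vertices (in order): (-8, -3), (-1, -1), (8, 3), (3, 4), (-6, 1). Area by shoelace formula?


Shoelace sum: ((-8)*(-1) - (-1)*(-3)) + ((-1)*3 - 8*(-1)) + (8*4 - 3*3) + (3*1 - (-6)*4) + ((-6)*(-3) - (-8)*1)
= 86
Area = |86|/2 = 43

43


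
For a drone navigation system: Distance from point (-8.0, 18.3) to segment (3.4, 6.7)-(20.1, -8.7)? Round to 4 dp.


Project P onto AB: t = 0 (clamped to [0,1])
Closest point on segment: (3.4, 6.7)
Distance: 16.2641

16.2641


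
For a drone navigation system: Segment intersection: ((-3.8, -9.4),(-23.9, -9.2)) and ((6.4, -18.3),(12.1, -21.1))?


Cross products: d1=22.17, d2=-32.97, d3=176.85, d4=231.99
d1*d2 < 0 and d3*d4 < 0? no

No, they don't intersect


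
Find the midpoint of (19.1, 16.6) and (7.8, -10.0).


M = ((19.1+7.8)/2, (16.6+(-10))/2)
= (13.45, 3.3)

(13.45, 3.3)


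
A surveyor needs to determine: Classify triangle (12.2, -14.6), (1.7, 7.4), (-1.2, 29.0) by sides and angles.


Side lengths squared: AB^2=594.25, BC^2=474.97, CA^2=2080.52
Sorted: [474.97, 594.25, 2080.52]
By sides: Scalene, By angles: Obtuse

Scalene, Obtuse


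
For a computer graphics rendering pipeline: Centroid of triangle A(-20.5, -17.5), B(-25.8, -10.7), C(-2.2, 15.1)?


Centroid = ((x_A+x_B+x_C)/3, (y_A+y_B+y_C)/3)
= (((-20.5)+(-25.8)+(-2.2))/3, ((-17.5)+(-10.7)+15.1)/3)
= (-16.1667, -4.3667)

(-16.1667, -4.3667)


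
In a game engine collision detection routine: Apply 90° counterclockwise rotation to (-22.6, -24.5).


90° CCW: (x,y) -> (-y, x)
(-22.6,-24.5) -> (24.5, -22.6)

(24.5, -22.6)


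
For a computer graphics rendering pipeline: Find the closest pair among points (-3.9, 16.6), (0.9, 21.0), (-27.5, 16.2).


d(P0,P1) = 6.5115, d(P0,P2) = 23.6034, d(P1,P2) = 28.8028
Closest: P0 and P1

Closest pair: (-3.9, 16.6) and (0.9, 21.0), distance = 6.5115


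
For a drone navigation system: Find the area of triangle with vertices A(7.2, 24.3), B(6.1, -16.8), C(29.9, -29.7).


Area = |x_A(y_B-y_C) + x_B(y_C-y_A) + x_C(y_A-y_B)|/2
= |92.88 + (-329.4) + 1228.89|/2
= 992.37/2 = 496.185

496.185


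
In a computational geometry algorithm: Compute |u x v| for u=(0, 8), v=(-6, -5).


|u x v| = |0*(-5) - 8*(-6)|
= |0 - (-48)| = 48

48


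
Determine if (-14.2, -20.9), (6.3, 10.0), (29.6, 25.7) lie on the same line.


Cross product: (6.3-(-14.2))*(25.7-(-20.9)) - (10-(-20.9))*(29.6-(-14.2))
= -398.12

No, not collinear


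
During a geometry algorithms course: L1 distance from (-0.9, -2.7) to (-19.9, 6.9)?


|(-0.9)-(-19.9)| + |(-2.7)-6.9| = 19 + 9.6 = 28.6

28.6


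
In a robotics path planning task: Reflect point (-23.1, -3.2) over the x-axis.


Reflection over x-axis: (x,y) -> (x,-y)
(-23.1, -3.2) -> (-23.1, 3.2)

(-23.1, 3.2)


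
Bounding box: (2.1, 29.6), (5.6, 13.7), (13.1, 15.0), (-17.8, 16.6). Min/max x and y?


x range: [-17.8, 13.1]
y range: [13.7, 29.6]
Bounding box: (-17.8,13.7) to (13.1,29.6)

(-17.8,13.7) to (13.1,29.6)


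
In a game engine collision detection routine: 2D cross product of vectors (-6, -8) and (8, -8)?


u x v = u_x*v_y - u_y*v_x = (-6)*(-8) - (-8)*8
= 48 - (-64) = 112

112


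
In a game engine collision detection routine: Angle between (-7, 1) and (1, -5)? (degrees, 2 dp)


u.v = -12, |u| = sqrt(50) = 7.0711, |v| = sqrt(26) = 5.099
cos(theta) = u.v/(|u||v|) = -12/sqrt(1300) = -0.33282
theta = acos(-0.33282) = 109.44 degrees

109.44 degrees


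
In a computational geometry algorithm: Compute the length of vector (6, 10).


|u| = sqrt(6^2 + 10^2) = sqrt(136) = 11.6619

11.6619


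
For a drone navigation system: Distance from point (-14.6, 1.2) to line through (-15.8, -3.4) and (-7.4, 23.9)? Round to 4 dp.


|cross product| = 5.88
|line direction| = sqrt(815.85) = 28.5631
Distance = 5.88/sqrt(815.85) = 0.2059

0.2059


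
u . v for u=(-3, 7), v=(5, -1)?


u . v = u_x*v_x + u_y*v_y = (-3)*5 + 7*(-1)
= (-15) + (-7) = -22

-22


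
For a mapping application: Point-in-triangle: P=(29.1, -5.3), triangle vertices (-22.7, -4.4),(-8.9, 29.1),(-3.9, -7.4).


Cross products: AB x AP = -1747.72, BC x BP = 1215, CA x CP = -138.48
All same sign? no

No, outside


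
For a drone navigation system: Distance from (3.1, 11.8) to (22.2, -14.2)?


dx=19.1, dy=-26
d^2 = 19.1^2 + (-26)^2 = 1040.81
d = sqrt(1040.81) = 32.2616

32.2616


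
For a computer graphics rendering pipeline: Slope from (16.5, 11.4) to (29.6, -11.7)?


slope = (y2-y1)/(x2-x1) = ((-11.7)-11.4)/(29.6-16.5) = (-23.1)/13.1 = -1.7634

-1.7634


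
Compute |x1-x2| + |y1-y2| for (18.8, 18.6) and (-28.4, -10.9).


|18.8-(-28.4)| + |18.6-(-10.9)| = 47.2 + 29.5 = 76.7

76.7


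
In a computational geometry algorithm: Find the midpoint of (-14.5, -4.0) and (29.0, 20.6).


M = (((-14.5)+29)/2, ((-4)+20.6)/2)
= (7.25, 8.3)

(7.25, 8.3)


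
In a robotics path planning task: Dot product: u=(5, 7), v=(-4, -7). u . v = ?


u . v = u_x*v_x + u_y*v_y = 5*(-4) + 7*(-7)
= (-20) + (-49) = -69

-69


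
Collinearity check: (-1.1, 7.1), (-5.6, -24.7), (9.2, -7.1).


Cross product: ((-5.6)-(-1.1))*((-7.1)-7.1) - ((-24.7)-7.1)*(9.2-(-1.1))
= 391.44

No, not collinear


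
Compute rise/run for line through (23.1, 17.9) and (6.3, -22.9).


slope = (y2-y1)/(x2-x1) = ((-22.9)-17.9)/(6.3-23.1) = (-40.8)/(-16.8) = 2.4286

2.4286


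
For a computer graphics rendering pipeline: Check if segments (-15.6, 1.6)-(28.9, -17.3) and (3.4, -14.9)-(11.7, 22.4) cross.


Cross products: d1=845.65, d2=-971.07, d3=-375.15, d4=1441.57
d1*d2 < 0 and d3*d4 < 0? yes

Yes, they intersect


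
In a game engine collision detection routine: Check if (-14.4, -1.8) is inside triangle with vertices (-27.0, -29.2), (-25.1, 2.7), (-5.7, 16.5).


Cross products: AB x AP = -349.88, BC x BP = -234.96, CA x CP = -7.8
All same sign? yes

Yes, inside


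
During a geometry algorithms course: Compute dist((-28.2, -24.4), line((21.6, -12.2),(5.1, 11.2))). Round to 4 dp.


|cross product| = 1366.62
|line direction| = sqrt(819.81) = 28.6323
Distance = 1366.62/sqrt(819.81) = 47.73

47.73


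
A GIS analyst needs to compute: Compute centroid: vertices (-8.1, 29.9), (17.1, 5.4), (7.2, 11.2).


Centroid = ((x_A+x_B+x_C)/3, (y_A+y_B+y_C)/3)
= (((-8.1)+17.1+7.2)/3, (29.9+5.4+11.2)/3)
= (5.4, 15.5)

(5.4, 15.5)


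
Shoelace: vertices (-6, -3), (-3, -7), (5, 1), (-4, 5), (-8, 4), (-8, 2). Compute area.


Shoelace sum: ((-6)*(-7) - (-3)*(-3)) + ((-3)*1 - 5*(-7)) + (5*5 - (-4)*1) + ((-4)*4 - (-8)*5) + ((-8)*2 - (-8)*4) + ((-8)*(-3) - (-6)*2)
= 170
Area = |170|/2 = 85

85


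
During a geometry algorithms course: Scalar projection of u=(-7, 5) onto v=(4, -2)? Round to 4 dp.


u.v = -38, |v| = sqrt(20) = 4.4721
Scalar projection = u.v / |v| = -38 / sqrt(20) = -8.4971

-8.4971


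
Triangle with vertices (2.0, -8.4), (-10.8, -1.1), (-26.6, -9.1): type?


Side lengths squared: AB^2=217.13, BC^2=313.64, CA^2=818.45
Sorted: [217.13, 313.64, 818.45]
By sides: Scalene, By angles: Obtuse

Scalene, Obtuse


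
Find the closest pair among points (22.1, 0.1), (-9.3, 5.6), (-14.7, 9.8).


d(P0,P1) = 31.878, d(P0,P2) = 38.0569, d(P1,P2) = 6.8411
Closest: P1 and P2

Closest pair: (-9.3, 5.6) and (-14.7, 9.8), distance = 6.8411


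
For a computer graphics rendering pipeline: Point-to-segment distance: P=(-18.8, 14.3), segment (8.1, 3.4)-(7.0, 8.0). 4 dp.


Project P onto AB: t = 1 (clamped to [0,1])
Closest point on segment: (7, 8)
Distance: 26.558

26.558


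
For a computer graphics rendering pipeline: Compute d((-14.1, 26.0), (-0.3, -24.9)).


dx=13.8, dy=-50.9
d^2 = 13.8^2 + (-50.9)^2 = 2781.25
d = sqrt(2781.25) = 52.7376

52.7376


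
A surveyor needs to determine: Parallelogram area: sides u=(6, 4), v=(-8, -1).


|u x v| = |6*(-1) - 4*(-8)|
= |(-6) - (-32)| = 26

26


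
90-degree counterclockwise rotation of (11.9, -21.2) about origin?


90° CCW: (x,y) -> (-y, x)
(11.9,-21.2) -> (21.2, 11.9)

(21.2, 11.9)


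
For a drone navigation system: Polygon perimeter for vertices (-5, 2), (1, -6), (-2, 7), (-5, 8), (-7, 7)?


Sides: (-5, 2)->(1, -6): sqrt(100) = 10, (1, -6)->(-2, 7): sqrt(178) = 13.341664, (-2, 7)->(-5, 8): sqrt(10) = 3.162278, (-5, 8)->(-7, 7): sqrt(5) = 2.236068, (-7, 7)->(-5, 2): sqrt(29) = 5.385165
Sum = 34.125175
Perimeter = 34.1252

34.1252


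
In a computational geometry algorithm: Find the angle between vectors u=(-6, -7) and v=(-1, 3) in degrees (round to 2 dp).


u.v = -15, |u| = sqrt(85) = 9.2195, |v| = sqrt(10) = 3.1623
cos(theta) = u.v/(|u||v|) = -15/sqrt(850) = -0.514496
theta = acos(-0.514496) = 120.96 degrees

120.96 degrees


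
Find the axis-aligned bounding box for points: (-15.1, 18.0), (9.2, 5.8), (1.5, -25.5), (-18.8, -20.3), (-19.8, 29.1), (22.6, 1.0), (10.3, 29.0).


x range: [-19.8, 22.6]
y range: [-25.5, 29.1]
Bounding box: (-19.8,-25.5) to (22.6,29.1)

(-19.8,-25.5) to (22.6,29.1)


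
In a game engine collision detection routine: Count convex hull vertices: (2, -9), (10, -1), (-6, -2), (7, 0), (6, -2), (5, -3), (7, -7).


Convex hull vertices (CCW): (-6, -2), (2, -9), (7, -7), (10, -1), (7, 0)
Count = 5

5


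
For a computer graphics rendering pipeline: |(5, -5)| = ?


|u| = sqrt(5^2 + (-5)^2) = sqrt(50) = 7.0711

7.0711


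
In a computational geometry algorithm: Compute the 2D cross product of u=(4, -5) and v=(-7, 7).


u x v = u_x*v_y - u_y*v_x = 4*7 - (-5)*(-7)
= 28 - 35 = -7

-7


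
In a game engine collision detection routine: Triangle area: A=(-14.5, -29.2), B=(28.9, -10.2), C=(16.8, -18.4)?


Area = |x_A(y_B-y_C) + x_B(y_C-y_A) + x_C(y_A-y_B)|/2
= |(-118.9) + 312.12 + (-319.2)|/2
= 125.98/2 = 62.99

62.99


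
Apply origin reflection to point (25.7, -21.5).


Reflection over origin: (x,y) -> (-x,-y)
(25.7, -21.5) -> (-25.7, 21.5)

(-25.7, 21.5)


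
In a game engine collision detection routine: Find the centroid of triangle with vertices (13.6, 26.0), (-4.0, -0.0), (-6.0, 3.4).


Centroid = ((x_A+x_B+x_C)/3, (y_A+y_B+y_C)/3)
= ((13.6+(-4)+(-6))/3, (26+0+3.4)/3)
= (1.2, 9.8)

(1.2, 9.8)


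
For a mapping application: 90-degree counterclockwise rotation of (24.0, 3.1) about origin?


90° CCW: (x,y) -> (-y, x)
(24,3.1) -> (-3.1, 24)

(-3.1, 24)


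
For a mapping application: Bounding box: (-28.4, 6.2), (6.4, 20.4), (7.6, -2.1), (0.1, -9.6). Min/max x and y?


x range: [-28.4, 7.6]
y range: [-9.6, 20.4]
Bounding box: (-28.4,-9.6) to (7.6,20.4)

(-28.4,-9.6) to (7.6,20.4)
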